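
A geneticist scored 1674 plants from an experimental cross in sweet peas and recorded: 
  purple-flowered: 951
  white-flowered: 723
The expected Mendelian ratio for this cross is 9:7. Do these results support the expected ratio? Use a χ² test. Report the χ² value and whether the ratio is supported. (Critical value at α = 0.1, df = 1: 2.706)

The 9:7 ratio has 16 parts, so with N = 1674 the expected counts are:
  purple-flowered: 1674 × 9/16 = 941.625
  white-flowered: 1674 × 7/16 = 732.375
χ² = Σ (O − E)² / E
  purple-flowered: (951 − 941.625)² / 941.625 = 0.0933
  white-flowered: (723 − 732.375)² / 732.375 = 0.1200
χ² = 0.0933 + 0.1200 = 0.2133 ≈ 0.213
Degrees of freedom = 2 − 1 = 1; critical value at α = 0.1 is 2.706.
Since 0.213 < 2.706, we fail to reject the null hypothesis — the data are consistent with the 9:7 ratio.

0.213; consistent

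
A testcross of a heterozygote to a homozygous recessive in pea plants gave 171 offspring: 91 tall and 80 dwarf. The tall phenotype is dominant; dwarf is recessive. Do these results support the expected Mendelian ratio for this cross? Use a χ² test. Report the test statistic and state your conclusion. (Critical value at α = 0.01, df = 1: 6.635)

A testcross of a heterozygote (Aa × aa) gives a 1:1 phenotypic ratio.
Under the 1:1 hypothesis (Σ ratio = 2, N = 171):
  tall: 171 × 1/2 = 85.5
  dwarf: 171 × 1/2 = 85.5
χ² = Σ (O − E)² / E
  tall: (91 − 85.5)² / 85.5 = 0.3538
  dwarf: (80 − 85.5)² / 85.5 = 0.3538
χ² = 0.3538 + 0.3538 = 0.7076 ≈ 0.708
Degrees of freedom = 2 − 1 = 1; critical value at α = 0.01 is 6.635.
Since 0.708 < 6.635, we fail to reject the null hypothesis — the data are consistent with the 1:1 ratio.

0.708; consistent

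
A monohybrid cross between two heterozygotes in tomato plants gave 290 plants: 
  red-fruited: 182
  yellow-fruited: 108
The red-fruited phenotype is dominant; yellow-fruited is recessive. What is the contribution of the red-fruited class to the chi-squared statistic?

For a monohybrid cross between heterozygotes with complete dominance, the expected phenotypic ratio is 3:1.
The 3:1 ratio has 4 parts, so with N = 290 the expected counts are:
  red-fruited: 290 × 3/4 = 217.5
  yellow-fruited: 290 × 1/4 = 72.5
Contribution of red-fruited: (182 − 217.5)² / 217.5 = 5.7943

5.794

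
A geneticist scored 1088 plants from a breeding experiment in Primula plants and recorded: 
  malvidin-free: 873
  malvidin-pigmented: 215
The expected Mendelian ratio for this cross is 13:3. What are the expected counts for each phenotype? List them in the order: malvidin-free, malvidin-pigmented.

Expected counts for N = 1088 under a 13:3 ratio (total parts = 16):
  malvidin-free: 1088 × 13/16 = 884
  malvidin-pigmented: 1088 × 3/16 = 204

884, 204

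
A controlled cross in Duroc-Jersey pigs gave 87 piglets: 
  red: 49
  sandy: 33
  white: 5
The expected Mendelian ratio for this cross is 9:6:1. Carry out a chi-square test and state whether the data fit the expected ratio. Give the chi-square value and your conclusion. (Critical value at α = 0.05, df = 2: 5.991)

0.040; consistent

Total ratio parts = 16. Expected numbers out of 87:
  red: 87 × 9/16 = 48.9375
  sandy: 87 × 6/16 = 32.625
  white: 87 × 1/16 = 5.4375
χ² = Σ (O − E)² / E
  red: (49 − 48.9375)² / 48.9375 = 0.0001
  sandy: (33 − 32.625)² / 32.625 = 0.0043
  white: (5 − 5.4375)² / 5.4375 = 0.0352
χ² = 0.0001 + 0.0043 + 0.0352 = 0.0396 ≈ 0.040
Degrees of freedom = 3 − 1 = 2; critical value at α = 0.05 is 5.991.
Since 0.040 < 5.991, we fail to reject the null hypothesis — the data are consistent with the 9:6:1 ratio.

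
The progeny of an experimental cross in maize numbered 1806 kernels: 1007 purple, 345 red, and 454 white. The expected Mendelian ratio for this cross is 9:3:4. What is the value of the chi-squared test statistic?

0.211

Under the 9:3:4 hypothesis (Σ ratio = 16, N = 1806):
  purple: 1806 × 9/16 = 1015.875
  red: 1806 × 3/16 = 338.625
  white: 1806 × 4/16 = 451.5
χ² = Σ (O − E)² / E
  purple: (1007 − 1015.875)² / 1015.875 = 0.0775
  red: (345 − 338.625)² / 338.625 = 0.1200
  white: (454 − 451.5)² / 451.5 = 0.0138
χ² = 0.0775 + 0.1200 + 0.0138 = 0.2113 ≈ 0.211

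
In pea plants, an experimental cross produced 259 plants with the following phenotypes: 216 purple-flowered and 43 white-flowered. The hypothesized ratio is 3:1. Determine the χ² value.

9.741

Under the 3:1 hypothesis (Σ ratio = 4, N = 259):
  purple-flowered: 259 × 3/4 = 194.25
  white-flowered: 259 × 1/4 = 64.75
χ² = Σ (O − E)² / E
  purple-flowered: (216 − 194.25)² / 194.25 = 2.4353
  white-flowered: (43 − 64.75)² / 64.75 = 7.3060
χ² = 2.4353 + 7.3060 = 9.7413 ≈ 9.741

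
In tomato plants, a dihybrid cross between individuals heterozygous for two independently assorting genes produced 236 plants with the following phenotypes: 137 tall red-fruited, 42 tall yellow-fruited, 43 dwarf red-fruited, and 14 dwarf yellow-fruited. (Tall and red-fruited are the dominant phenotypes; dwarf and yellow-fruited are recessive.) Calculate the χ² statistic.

0.324

A dihybrid F₂ with independent assortment and complete dominance at both loci gives a 9:3:3:1 phenotypic ratio.
The 9:3:3:1 ratio has 16 parts, so with N = 236 the expected counts are:
  tall red-fruited: 236 × 9/16 = 132.75
  tall yellow-fruited: 236 × 3/16 = 44.25
  dwarf red-fruited: 236 × 3/16 = 44.25
  dwarf yellow-fruited: 236 × 1/16 = 14.75
χ² = Σ (O − E)² / E
  tall red-fruited: (137 − 132.75)² / 132.75 = 0.1361
  tall yellow-fruited: (42 − 44.25)² / 44.25 = 0.1144
  dwarf red-fruited: (43 − 44.25)² / 44.25 = 0.0353
  dwarf yellow-fruited: (14 − 14.75)² / 14.75 = 0.0381
χ² = 0.1361 + 0.1144 + 0.0353 + 0.0381 = 0.3239 ≈ 0.324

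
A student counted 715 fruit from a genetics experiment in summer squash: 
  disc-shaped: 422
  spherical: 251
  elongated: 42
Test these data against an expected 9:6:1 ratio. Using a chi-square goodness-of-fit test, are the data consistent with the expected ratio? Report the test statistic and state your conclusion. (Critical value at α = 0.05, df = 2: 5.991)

Under the 9:6:1 hypothesis (Σ ratio = 16, N = 715):
  disc-shaped: 715 × 9/16 = 402.1875
  spherical: 715 × 6/16 = 268.125
  elongated: 715 × 1/16 = 44.6875
χ² = Σ (O − E)² / E
  disc-shaped: (422 − 402.1875)² / 402.1875 = 0.9760
  spherical: (251 − 268.125)² / 268.125 = 1.0938
  elongated: (42 − 44.6875)² / 44.6875 = 0.1616
χ² = 0.9760 + 1.0938 + 0.1616 = 2.2314 ≈ 2.231
Degrees of freedom = 3 − 1 = 2; critical value at α = 0.05 is 5.991.
Since 2.231 < 5.991, we fail to reject the null hypothesis — the data are consistent with the 9:6:1 ratio.

2.231; consistent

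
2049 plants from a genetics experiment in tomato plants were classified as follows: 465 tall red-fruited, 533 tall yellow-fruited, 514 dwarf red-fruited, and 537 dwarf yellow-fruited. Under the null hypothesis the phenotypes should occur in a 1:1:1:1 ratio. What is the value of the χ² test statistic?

6.401

Under the 1:1:1:1 hypothesis (Σ ratio = 4, N = 2049):
  tall red-fruited: 2049 × 1/4 = 512.25
  tall yellow-fruited: 2049 × 1/4 = 512.25
  dwarf red-fruited: 2049 × 1/4 = 512.25
  dwarf yellow-fruited: 2049 × 1/4 = 512.25
χ² = Σ (O − E)² / E
  tall red-fruited: (465 − 512.25)² / 512.25 = 4.3583
  tall yellow-fruited: (533 − 512.25)² / 512.25 = 0.8405
  dwarf red-fruited: (514 − 512.25)² / 512.25 = 0.0060
  dwarf yellow-fruited: (537 − 512.25)² / 512.25 = 1.1958
χ² = 4.3583 + 0.8405 + 0.0060 + 1.1958 = 6.4006 ≈ 6.401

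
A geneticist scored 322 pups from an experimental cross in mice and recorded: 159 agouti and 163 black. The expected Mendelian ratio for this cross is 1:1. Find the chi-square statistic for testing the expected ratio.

0.050

Under the 1:1 hypothesis (Σ ratio = 2, N = 322):
  agouti: 322 × 1/2 = 161
  black: 322 × 1/2 = 161
χ² = Σ (O − E)² / E
  agouti: (159 − 161)² / 161 = 0.0248
  black: (163 − 161)² / 161 = 0.0248
χ² = 0.0248 + 0.0248 = 0.0496 ≈ 0.050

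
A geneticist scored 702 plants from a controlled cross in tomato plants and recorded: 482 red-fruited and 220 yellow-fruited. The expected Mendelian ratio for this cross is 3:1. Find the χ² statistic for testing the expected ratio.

Under the 3:1 hypothesis (Σ ratio = 4, N = 702):
  red-fruited: 702 × 3/4 = 526.5
  yellow-fruited: 702 × 1/4 = 175.5
χ² = Σ (O − E)² / E
  red-fruited: (482 − 526.5)² / 526.5 = 3.7612
  yellow-fruited: (220 − 175.5)² / 175.5 = 11.2835
χ² = 3.7612 + 11.2835 = 15.0447 ≈ 15.045

15.045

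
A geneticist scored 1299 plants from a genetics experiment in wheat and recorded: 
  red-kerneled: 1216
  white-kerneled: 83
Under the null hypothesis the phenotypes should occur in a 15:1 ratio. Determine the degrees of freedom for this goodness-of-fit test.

1

A goodness-of-fit test with 2 phenotype classes has df = 2 − 1 = 1.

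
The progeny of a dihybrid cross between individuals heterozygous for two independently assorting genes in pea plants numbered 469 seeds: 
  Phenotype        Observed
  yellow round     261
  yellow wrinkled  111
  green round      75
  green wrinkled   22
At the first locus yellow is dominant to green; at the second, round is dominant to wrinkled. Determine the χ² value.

A dihybrid F₂ with independent assortment and complete dominance at both loci gives a 9:3:3:1 phenotypic ratio.
Under the 9:3:3:1 hypothesis (Σ ratio = 16, N = 469):
  yellow round: 469 × 9/16 = 263.8125
  yellow wrinkled: 469 × 3/16 = 87.9375
  green round: 469 × 3/16 = 87.9375
  green wrinkled: 469 × 1/16 = 29.3125
χ² = Σ (O − E)² / E
  yellow round: (261 − 263.8125)² / 263.8125 = 0.0300
  yellow wrinkled: (111 − 87.9375)² / 87.9375 = 6.0484
  green round: (75 − 87.9375)² / 87.9375 = 1.9034
  green wrinkled: (22 − 29.3125)² / 29.3125 = 1.8242
χ² = 0.0300 + 6.0484 + 1.9034 + 1.8242 = 9.806

9.806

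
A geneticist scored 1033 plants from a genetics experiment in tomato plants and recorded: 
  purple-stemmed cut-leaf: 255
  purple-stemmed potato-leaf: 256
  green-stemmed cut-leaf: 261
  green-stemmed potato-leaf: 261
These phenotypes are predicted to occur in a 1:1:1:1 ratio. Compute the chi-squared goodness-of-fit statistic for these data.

The 1:1:1:1 ratio has 4 parts, so with N = 1033 the expected counts are:
  purple-stemmed cut-leaf: 1033 × 1/4 = 258.25
  purple-stemmed potato-leaf: 1033 × 1/4 = 258.25
  green-stemmed cut-leaf: 1033 × 1/4 = 258.25
  green-stemmed potato-leaf: 1033 × 1/4 = 258.25
χ² = Σ (O − E)² / E
  purple-stemmed cut-leaf: (255 − 258.25)² / 258.25 = 0.0409
  purple-stemmed potato-leaf: (256 − 258.25)² / 258.25 = 0.0196
  green-stemmed cut-leaf: (261 − 258.25)² / 258.25 = 0.0293
  green-stemmed potato-leaf: (261 − 258.25)² / 258.25 = 0.0293
χ² = 0.0409 + 0.0196 + 0.0293 + 0.0293 = 0.1191 ≈ 0.119

0.119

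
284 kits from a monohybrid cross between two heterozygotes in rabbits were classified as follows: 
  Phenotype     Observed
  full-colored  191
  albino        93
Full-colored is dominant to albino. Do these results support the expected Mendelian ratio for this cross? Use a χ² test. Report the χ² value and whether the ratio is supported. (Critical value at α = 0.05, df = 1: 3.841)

9.089; not consistent

For a monohybrid cross between heterozygotes with complete dominance, the expected phenotypic ratio is 3:1.
Total ratio parts = 4. Expected numbers out of 284:
  full-colored: 284 × 3/4 = 213
  albino: 284 × 1/4 = 71
χ² = Σ (O − E)² / E
  full-colored: (191 − 213)² / 213 = 2.2723
  albino: (93 − 71)² / 71 = 6.8169
χ² = 2.2723 + 6.8169 = 9.0892 ≈ 9.089
Degrees of freedom = 2 − 1 = 1; critical value at α = 0.05 is 3.841.
Since 9.089 > 3.841, we reject the null hypothesis — the data do not fit the 3:1 ratio.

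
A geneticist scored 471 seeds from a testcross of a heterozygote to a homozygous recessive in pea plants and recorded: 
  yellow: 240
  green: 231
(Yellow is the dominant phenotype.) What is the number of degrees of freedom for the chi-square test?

1

A testcross of a heterozygote (Aa × aa) gives a 1:1 phenotypic ratio.
A goodness-of-fit test with 2 phenotype classes has df = 2 − 1 = 1.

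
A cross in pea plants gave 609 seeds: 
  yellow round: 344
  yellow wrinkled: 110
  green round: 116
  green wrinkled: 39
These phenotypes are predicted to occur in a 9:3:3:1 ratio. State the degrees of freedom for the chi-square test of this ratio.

3

A goodness-of-fit test with 4 phenotype classes has df = 4 − 1 = 3.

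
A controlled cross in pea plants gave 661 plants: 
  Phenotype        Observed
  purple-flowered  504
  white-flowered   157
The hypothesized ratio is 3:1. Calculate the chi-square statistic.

0.549

Expected counts for N = 661 under a 3:1 ratio (total parts = 4):
  purple-flowered: 661 × 3/4 = 495.75
  white-flowered: 661 × 1/4 = 165.25
χ² = Σ (O − E)² / E
  purple-flowered: (504 − 495.75)² / 495.75 = 0.1373
  white-flowered: (157 − 165.25)² / 165.25 = 0.4119
χ² = 0.1373 + 0.4119 = 0.5492 ≈ 0.549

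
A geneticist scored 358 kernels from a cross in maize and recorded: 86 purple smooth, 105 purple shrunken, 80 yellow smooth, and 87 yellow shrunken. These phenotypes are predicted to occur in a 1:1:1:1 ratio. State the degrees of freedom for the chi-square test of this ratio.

3

A goodness-of-fit test with 4 phenotype classes has df = 4 − 1 = 3.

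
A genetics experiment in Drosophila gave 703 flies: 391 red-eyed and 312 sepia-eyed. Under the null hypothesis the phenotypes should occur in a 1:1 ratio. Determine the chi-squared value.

8.878

Total ratio parts = 2. Expected numbers out of 703:
  red-eyed: 703 × 1/2 = 351.5
  sepia-eyed: 703 × 1/2 = 351.5
χ² = Σ (O − E)² / E
  red-eyed: (391 − 351.5)² / 351.5 = 4.4388
  sepia-eyed: (312 − 351.5)² / 351.5 = 4.4388
χ² = 4.4388 + 4.4388 = 8.8776 ≈ 8.878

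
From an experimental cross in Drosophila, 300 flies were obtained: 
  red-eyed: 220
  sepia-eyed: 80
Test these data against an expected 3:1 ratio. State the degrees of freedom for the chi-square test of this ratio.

A goodness-of-fit test with 2 phenotype classes has df = 2 − 1 = 1.

1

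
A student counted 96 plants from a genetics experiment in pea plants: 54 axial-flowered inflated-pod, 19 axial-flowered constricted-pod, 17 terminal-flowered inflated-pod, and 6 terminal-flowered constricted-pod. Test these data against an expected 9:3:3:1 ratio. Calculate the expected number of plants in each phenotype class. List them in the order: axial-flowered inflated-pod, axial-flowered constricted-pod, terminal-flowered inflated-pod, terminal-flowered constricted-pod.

54, 18, 18, 6

Expected counts for N = 96 under a 9:3:3:1 ratio (total parts = 16):
  axial-flowered inflated-pod: 96 × 9/16 = 54
  axial-flowered constricted-pod: 96 × 3/16 = 18
  terminal-flowered inflated-pod: 96 × 3/16 = 18
  terminal-flowered constricted-pod: 96 × 1/16 = 6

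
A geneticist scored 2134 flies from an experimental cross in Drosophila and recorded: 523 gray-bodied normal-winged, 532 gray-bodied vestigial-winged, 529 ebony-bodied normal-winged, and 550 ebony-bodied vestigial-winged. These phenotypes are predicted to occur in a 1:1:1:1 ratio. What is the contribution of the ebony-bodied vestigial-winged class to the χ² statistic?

0.510

The 1:1:1:1 ratio has 4 parts, so with N = 2134 the expected counts are:
  gray-bodied normal-winged: 2134 × 1/4 = 533.5
  gray-bodied vestigial-winged: 2134 × 1/4 = 533.5
  ebony-bodied normal-winged: 2134 × 1/4 = 533.5
  ebony-bodied vestigial-winged: 2134 × 1/4 = 533.5
Contribution of ebony-bodied vestigial-winged: (550 − 533.5)² / 533.5 = 0.5103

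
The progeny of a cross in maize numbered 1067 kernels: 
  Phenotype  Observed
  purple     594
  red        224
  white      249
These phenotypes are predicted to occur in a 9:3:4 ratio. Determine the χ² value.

4.109

Expected counts for N = 1067 under a 9:3:4 ratio (total parts = 16):
  purple: 1067 × 9/16 = 600.1875
  red: 1067 × 3/16 = 200.0625
  white: 1067 × 4/16 = 266.75
χ² = Σ (O − E)² / E
  purple: (594 − 600.1875)² / 600.1875 = 0.0638
  red: (224 − 200.0625)² / 200.0625 = 2.8641
  white: (249 − 266.75)² / 266.75 = 1.1811
χ² = 0.0638 + 2.8641 + 1.1811 = 4.109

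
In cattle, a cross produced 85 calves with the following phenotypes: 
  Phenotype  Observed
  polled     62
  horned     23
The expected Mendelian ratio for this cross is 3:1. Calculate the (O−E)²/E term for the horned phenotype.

0.144

Expected counts for N = 85 under a 3:1 ratio (total parts = 4):
  polled: 85 × 3/4 = 63.75
  horned: 85 × 1/4 = 21.25
Contribution of horned: (23 − 21.25)² / 21.25 = 0.1441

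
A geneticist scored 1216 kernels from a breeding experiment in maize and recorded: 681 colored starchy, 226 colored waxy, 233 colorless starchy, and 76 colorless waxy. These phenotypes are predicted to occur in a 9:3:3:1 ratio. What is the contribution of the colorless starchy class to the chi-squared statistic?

0.110

Under the 9:3:3:1 hypothesis (Σ ratio = 16, N = 1216):
  colored starchy: 1216 × 9/16 = 684
  colored waxy: 1216 × 3/16 = 228
  colorless starchy: 1216 × 3/16 = 228
  colorless waxy: 1216 × 1/16 = 76
Contribution of colorless starchy: (233 − 228)² / 228 = 0.1096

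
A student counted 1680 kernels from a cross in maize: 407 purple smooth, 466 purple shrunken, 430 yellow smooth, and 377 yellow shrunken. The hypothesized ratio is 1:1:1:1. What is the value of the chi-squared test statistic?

Total ratio parts = 4. Expected numbers out of 1680:
  purple smooth: 1680 × 1/4 = 420
  purple shrunken: 1680 × 1/4 = 420
  yellow smooth: 1680 × 1/4 = 420
  yellow shrunken: 1680 × 1/4 = 420
χ² = Σ (O − E)² / E
  purple smooth: (407 − 420)² / 420 = 0.4024
  purple shrunken: (466 − 420)² / 420 = 5.0381
  yellow smooth: (430 − 420)² / 420 = 0.2381
  yellow shrunken: (377 − 420)² / 420 = 4.4024
χ² = 0.4024 + 5.0381 + 0.2381 + 4.4024 = 10.081

10.081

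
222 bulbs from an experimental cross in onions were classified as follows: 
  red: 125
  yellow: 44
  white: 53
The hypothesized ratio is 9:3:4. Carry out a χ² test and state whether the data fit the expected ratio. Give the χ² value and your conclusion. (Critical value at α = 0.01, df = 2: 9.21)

0.248; consistent

Under the 9:3:4 hypothesis (Σ ratio = 16, N = 222):
  red: 222 × 9/16 = 124.875
  yellow: 222 × 3/16 = 41.625
  white: 222 × 4/16 = 55.5
χ² = Σ (O − E)² / E
  red: (125 − 124.875)² / 124.875 = 0.0001
  yellow: (44 − 41.625)² / 41.625 = 0.1355
  white: (53 − 55.5)² / 55.5 = 0.1126
χ² = 0.0001 + 0.1355 + 0.1126 = 0.2482 ≈ 0.248
Degrees of freedom = 3 − 1 = 2; critical value at α = 0.01 is 9.21.
Since 0.248 < 9.21, we fail to reject the null hypothesis — the data are consistent with the 9:3:4 ratio.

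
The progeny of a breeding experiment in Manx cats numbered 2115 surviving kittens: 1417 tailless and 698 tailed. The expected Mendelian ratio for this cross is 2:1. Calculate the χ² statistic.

Expected counts for N = 2115 under a 2:1 ratio (total parts = 3):
  tailless: 2115 × 2/3 = 1410
  tailed: 2115 × 1/3 = 705
χ² = Σ (O − E)² / E
  tailless: (1417 − 1410)² / 1410 = 0.0348
  tailed: (698 − 705)² / 705 = 0.0695
χ² = 0.0348 + 0.0695 = 0.1043 ≈ 0.104

0.104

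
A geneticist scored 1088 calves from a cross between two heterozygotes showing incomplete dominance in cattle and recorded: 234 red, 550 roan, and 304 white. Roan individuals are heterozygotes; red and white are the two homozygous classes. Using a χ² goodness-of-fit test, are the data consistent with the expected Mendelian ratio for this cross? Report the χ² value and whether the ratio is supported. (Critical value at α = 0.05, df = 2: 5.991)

With incomplete dominance, a heterozygote × heterozygote cross gives a 1:2:1 phenotypic ratio.
Under the 1:2:1 hypothesis (Σ ratio = 4, N = 1088):
  red: 1088 × 1/4 = 272
  roan: 1088 × 2/4 = 544
  white: 1088 × 1/4 = 272
χ² = Σ (O − E)² / E
  red: (234 − 272)² / 272 = 5.3088
  roan: (550 − 544)² / 544 = 0.0662
  white: (304 − 272)² / 272 = 3.7647
χ² = 5.3088 + 0.0662 + 3.7647 = 9.1397 ≈ 9.140
Degrees of freedom = 3 − 1 = 2; critical value at α = 0.05 is 5.991.
Since 9.140 > 5.991, we reject the null hypothesis — the data do not fit the 1:2:1 ratio.

9.140; not consistent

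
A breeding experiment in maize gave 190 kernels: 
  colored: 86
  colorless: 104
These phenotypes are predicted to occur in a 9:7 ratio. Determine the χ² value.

9.320

Under the 9:7 hypothesis (Σ ratio = 16, N = 190):
  colored: 190 × 9/16 = 106.875
  colorless: 190 × 7/16 = 83.125
χ² = Σ (O − E)² / E
  colored: (86 − 106.875)² / 106.875 = 4.0773
  colorless: (104 − 83.125)² / 83.125 = 5.2423
χ² = 4.0773 + 5.2423 = 9.3196 ≈ 9.320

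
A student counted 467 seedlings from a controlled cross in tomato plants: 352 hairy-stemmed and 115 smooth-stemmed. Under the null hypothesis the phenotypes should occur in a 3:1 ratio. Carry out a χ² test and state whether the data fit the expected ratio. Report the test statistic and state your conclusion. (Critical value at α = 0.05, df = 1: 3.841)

Under the 3:1 hypothesis (Σ ratio = 4, N = 467):
  hairy-stemmed: 467 × 3/4 = 350.25
  smooth-stemmed: 467 × 1/4 = 116.75
χ² = Σ (O − E)² / E
  hairy-stemmed: (352 − 350.25)² / 350.25 = 0.0087
  smooth-stemmed: (115 − 116.75)² / 116.75 = 0.0262
χ² = 0.0087 + 0.0262 = 0.0349 ≈ 0.035
Degrees of freedom = 2 − 1 = 1; critical value at α = 0.05 is 3.841.
Since 0.035 < 3.841, we fail to reject the null hypothesis — the data are consistent with the 3:1 ratio.

0.035; consistent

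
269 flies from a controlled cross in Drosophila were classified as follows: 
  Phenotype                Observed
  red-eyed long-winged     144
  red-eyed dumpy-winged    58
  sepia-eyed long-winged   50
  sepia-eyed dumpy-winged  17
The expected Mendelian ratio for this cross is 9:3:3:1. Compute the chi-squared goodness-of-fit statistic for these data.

1.493

Total ratio parts = 16. Expected numbers out of 269:
  red-eyed long-winged: 269 × 9/16 = 151.3125
  red-eyed dumpy-winged: 269 × 3/16 = 50.4375
  sepia-eyed long-winged: 269 × 3/16 = 50.4375
  sepia-eyed dumpy-winged: 269 × 1/16 = 16.8125
χ² = Σ (O − E)² / E
  red-eyed long-winged: (144 − 151.3125)² / 151.3125 = 0.3534
  red-eyed dumpy-winged: (58 − 50.4375)² / 50.4375 = 1.1339
  sepia-eyed long-winged: (50 − 50.4375)² / 50.4375 = 0.0038
  sepia-eyed dumpy-winged: (17 − 16.8125)² / 16.8125 = 0.0021
χ² = 0.3534 + 1.1339 + 0.0038 + 0.0021 = 1.4932 ≈ 1.493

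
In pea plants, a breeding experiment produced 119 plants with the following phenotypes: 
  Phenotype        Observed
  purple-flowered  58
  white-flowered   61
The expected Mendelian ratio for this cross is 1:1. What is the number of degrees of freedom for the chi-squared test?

A goodness-of-fit test with 2 phenotype classes has df = 2 − 1 = 1.

1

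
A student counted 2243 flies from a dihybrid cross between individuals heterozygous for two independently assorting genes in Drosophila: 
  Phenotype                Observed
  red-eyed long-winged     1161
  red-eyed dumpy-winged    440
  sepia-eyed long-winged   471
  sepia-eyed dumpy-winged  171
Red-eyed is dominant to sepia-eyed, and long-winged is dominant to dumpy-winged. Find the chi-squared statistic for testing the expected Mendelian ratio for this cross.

21.755

A dihybrid F₂ with independent assortment and complete dominance at both loci gives a 9:3:3:1 phenotypic ratio.
Total ratio parts = 16. Expected numbers out of 2243:
  red-eyed long-winged: 2243 × 9/16 = 1261.6875
  red-eyed dumpy-winged: 2243 × 3/16 = 420.5625
  sepia-eyed long-winged: 2243 × 3/16 = 420.5625
  sepia-eyed dumpy-winged: 2243 × 1/16 = 140.1875
χ² = Σ (O − E)² / E
  red-eyed long-winged: (1161 − 1261.6875)² / 1261.6875 = 8.0352
  red-eyed dumpy-winged: (440 − 420.5625)² / 420.5625 = 0.8984
  sepia-eyed long-winged: (471 − 420.5625)² / 420.5625 = 6.0489
  sepia-eyed dumpy-winged: (171 − 140.1875)² / 140.1875 = 6.7724
χ² = 8.0352 + 0.8984 + 6.0489 + 6.7724 = 21.7549 ≈ 21.755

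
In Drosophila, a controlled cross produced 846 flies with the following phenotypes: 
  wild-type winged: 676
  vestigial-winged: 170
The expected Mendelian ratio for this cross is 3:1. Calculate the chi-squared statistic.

10.857

Under the 3:1 hypothesis (Σ ratio = 4, N = 846):
  wild-type winged: 846 × 3/4 = 634.5
  vestigial-winged: 846 × 1/4 = 211.5
χ² = Σ (O − E)² / E
  wild-type winged: (676 − 634.5)² / 634.5 = 2.7143
  vestigial-winged: (170 − 211.5)² / 211.5 = 8.1430
χ² = 2.7143 + 8.1430 = 10.8573 ≈ 10.857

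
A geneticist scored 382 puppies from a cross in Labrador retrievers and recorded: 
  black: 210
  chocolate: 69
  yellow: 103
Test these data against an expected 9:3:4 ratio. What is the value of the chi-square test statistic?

Total ratio parts = 16. Expected numbers out of 382:
  black: 382 × 9/16 = 214.875
  chocolate: 382 × 3/16 = 71.625
  yellow: 382 × 4/16 = 95.5
χ² = Σ (O − E)² / E
  black: (210 − 214.875)² / 214.875 = 0.1106
  chocolate: (69 − 71.625)² / 71.625 = 0.0962
  yellow: (103 − 95.5)² / 95.5 = 0.5890
χ² = 0.1106 + 0.0962 + 0.5890 = 0.7958 ≈ 0.796

0.796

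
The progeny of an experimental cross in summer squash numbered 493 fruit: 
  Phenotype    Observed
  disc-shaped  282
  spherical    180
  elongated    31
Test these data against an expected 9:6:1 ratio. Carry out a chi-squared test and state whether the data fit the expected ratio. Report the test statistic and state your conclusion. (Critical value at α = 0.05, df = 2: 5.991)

Expected counts for N = 493 under a 9:6:1 ratio (total parts = 16):
  disc-shaped: 493 × 9/16 = 277.3125
  spherical: 493 × 6/16 = 184.875
  elongated: 493 × 1/16 = 30.8125
χ² = Σ (O − E)² / E
  disc-shaped: (282 − 277.3125)² / 277.3125 = 0.0792
  spherical: (180 − 184.875)² / 184.875 = 0.1285
  elongated: (31 − 30.8125)² / 30.8125 = 0.0011
χ² = 0.0792 + 0.1285 + 0.0011 = 0.2088 ≈ 0.209
Degrees of freedom = 3 − 1 = 2; critical value at α = 0.05 is 5.991.
Since 0.209 < 5.991, we fail to reject the null hypothesis — the data are consistent with the 9:6:1 ratio.

0.209; consistent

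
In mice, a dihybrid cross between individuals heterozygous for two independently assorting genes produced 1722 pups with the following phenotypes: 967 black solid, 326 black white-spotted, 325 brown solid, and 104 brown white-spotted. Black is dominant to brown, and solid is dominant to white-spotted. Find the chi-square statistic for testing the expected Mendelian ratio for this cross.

A dihybrid F₂ with independent assortment and complete dominance at both loci gives a 9:3:3:1 phenotypic ratio.
Total ratio parts = 16. Expected numbers out of 1722:
  black solid: 1722 × 9/16 = 968.625
  black white-spotted: 1722 × 3/16 = 322.875
  brown solid: 1722 × 3/16 = 322.875
  brown white-spotted: 1722 × 1/16 = 107.625
χ² = Σ (O − E)² / E
  black solid: (967 − 968.625)² / 968.625 = 0.0027
  black white-spotted: (326 − 322.875)² / 322.875 = 0.0302
  brown solid: (325 − 322.875)² / 322.875 = 0.0140
  brown white-spotted: (104 − 107.625)² / 107.625 = 0.1221
χ² = 0.0027 + 0.0302 + 0.0140 + 0.1221 = 0.169

0.169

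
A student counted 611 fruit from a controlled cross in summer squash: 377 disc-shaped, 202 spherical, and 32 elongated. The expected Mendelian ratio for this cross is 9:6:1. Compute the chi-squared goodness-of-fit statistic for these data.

7.443

Expected counts for N = 611 under a 9:6:1 ratio (total parts = 16):
  disc-shaped: 611 × 9/16 = 343.6875
  spherical: 611 × 6/16 = 229.125
  elongated: 611 × 1/16 = 38.1875
χ² = Σ (O − E)² / E
  disc-shaped: (377 − 343.6875)² / 343.6875 = 3.2289
  spherical: (202 − 229.125)² / 229.125 = 3.2112
  elongated: (32 − 38.1875)² / 38.1875 = 1.0026
χ² = 3.2289 + 3.2112 + 1.0026 = 7.4427 ≈ 7.443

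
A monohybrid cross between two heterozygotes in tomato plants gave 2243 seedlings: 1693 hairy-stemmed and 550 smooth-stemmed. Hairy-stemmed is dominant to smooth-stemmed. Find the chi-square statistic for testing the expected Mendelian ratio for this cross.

0.275

For a monohybrid cross between heterozygotes with complete dominance, the expected phenotypic ratio is 3:1.
Expected counts for N = 2243 under a 3:1 ratio (total parts = 4):
  hairy-stemmed: 2243 × 3/4 = 1682.25
  smooth-stemmed: 2243 × 1/4 = 560.75
χ² = Σ (O − E)² / E
  hairy-stemmed: (1693 − 1682.25)² / 1682.25 = 0.0687
  smooth-stemmed: (550 − 560.75)² / 560.75 = 0.2061
χ² = 0.0687 + 0.2061 = 0.2748 ≈ 0.275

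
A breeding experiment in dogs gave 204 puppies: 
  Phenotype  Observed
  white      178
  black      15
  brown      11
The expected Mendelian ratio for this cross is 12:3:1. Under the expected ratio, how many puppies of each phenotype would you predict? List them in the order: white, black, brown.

153, 38.25, 12.75

Total ratio parts = 16. Expected numbers out of 204:
  white: 204 × 12/16 = 153
  black: 204 × 3/16 = 38.25
  brown: 204 × 1/16 = 12.75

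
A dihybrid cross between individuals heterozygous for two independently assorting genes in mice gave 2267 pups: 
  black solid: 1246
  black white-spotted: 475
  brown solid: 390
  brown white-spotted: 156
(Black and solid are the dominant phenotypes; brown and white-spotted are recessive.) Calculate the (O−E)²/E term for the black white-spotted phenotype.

5.867

A dihybrid F₂ with independent assortment and complete dominance at both loci gives a 9:3:3:1 phenotypic ratio.
Under the 9:3:3:1 hypothesis (Σ ratio = 16, N = 2267):
  black solid: 2267 × 9/16 = 1275.1875
  black white-spotted: 2267 × 3/16 = 425.0625
  brown solid: 2267 × 3/16 = 425.0625
  brown white-spotted: 2267 × 1/16 = 141.6875
Contribution of black white-spotted: (475 − 425.0625)² / 425.0625 = 5.8668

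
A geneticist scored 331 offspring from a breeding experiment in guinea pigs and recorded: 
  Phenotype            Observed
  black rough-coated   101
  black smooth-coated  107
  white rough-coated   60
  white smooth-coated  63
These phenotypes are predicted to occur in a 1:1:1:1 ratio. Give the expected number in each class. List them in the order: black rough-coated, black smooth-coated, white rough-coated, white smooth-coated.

82.75, 82.75, 82.75, 82.75

The 1:1:1:1 ratio has 4 parts, so with N = 331 the expected counts are:
  black rough-coated: 331 × 1/4 = 82.75
  black smooth-coated: 331 × 1/4 = 82.75
  white rough-coated: 331 × 1/4 = 82.75
  white smooth-coated: 331 × 1/4 = 82.75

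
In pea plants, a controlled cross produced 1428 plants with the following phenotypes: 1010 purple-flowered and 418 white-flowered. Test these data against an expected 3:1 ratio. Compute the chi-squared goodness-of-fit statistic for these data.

13.897

The 3:1 ratio has 4 parts, so with N = 1428 the expected counts are:
  purple-flowered: 1428 × 3/4 = 1071
  white-flowered: 1428 × 1/4 = 357
χ² = Σ (O − E)² / E
  purple-flowered: (1010 − 1071)² / 1071 = 3.4743
  white-flowered: (418 − 357)² / 357 = 10.4230
χ² = 3.4743 + 10.4230 = 13.8973 ≈ 13.897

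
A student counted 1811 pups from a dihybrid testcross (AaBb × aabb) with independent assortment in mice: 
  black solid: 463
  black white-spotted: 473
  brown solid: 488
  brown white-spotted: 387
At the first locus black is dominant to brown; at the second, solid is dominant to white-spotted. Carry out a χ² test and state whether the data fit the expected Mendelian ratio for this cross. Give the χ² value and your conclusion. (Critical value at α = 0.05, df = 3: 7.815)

13.431; not consistent

A dihybrid testcross with independent assortment gives a 1:1:1:1 ratio.
Expected counts for N = 1811 under a 1:1:1:1 ratio (total parts = 4):
  black solid: 1811 × 1/4 = 452.75
  black white-spotted: 1811 × 1/4 = 452.75
  brown solid: 1811 × 1/4 = 452.75
  brown white-spotted: 1811 × 1/4 = 452.75
χ² = Σ (O − E)² / E
  black solid: (463 − 452.75)² / 452.75 = 0.2321
  black white-spotted: (473 − 452.75)² / 452.75 = 0.9057
  brown solid: (488 − 452.75)² / 452.75 = 2.7445
  brown white-spotted: (387 − 452.75)² / 452.75 = 9.5485
χ² = 0.2321 + 0.9057 + 2.7445 + 9.5485 = 13.4308 ≈ 13.431
Degrees of freedom = 4 − 1 = 3; critical value at α = 0.05 is 7.815.
Since 13.431 > 7.815, we reject the null hypothesis — the data do not fit the 1:1:1:1 ratio.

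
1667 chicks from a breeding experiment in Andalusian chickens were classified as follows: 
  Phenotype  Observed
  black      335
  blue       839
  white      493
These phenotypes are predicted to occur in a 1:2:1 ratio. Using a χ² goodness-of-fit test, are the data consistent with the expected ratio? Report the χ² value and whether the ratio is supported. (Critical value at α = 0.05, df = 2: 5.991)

30.023; not consistent

Expected counts for N = 1667 under a 1:2:1 ratio (total parts = 4):
  black: 1667 × 1/4 = 416.75
  blue: 1667 × 2/4 = 833.5
  white: 1667 × 1/4 = 416.75
χ² = Σ (O − E)² / E
  black: (335 − 416.75)² / 416.75 = 16.0361
  blue: (839 − 833.5)² / 833.5 = 0.0363
  white: (493 − 416.75)² / 416.75 = 13.9510
χ² = 16.0361 + 0.0363 + 13.9510 = 30.0234 ≈ 30.023
Degrees of freedom = 3 − 1 = 2; critical value at α = 0.05 is 5.991.
Since 30.023 > 5.991, we reject the null hypothesis — the data do not fit the 1:2:1 ratio.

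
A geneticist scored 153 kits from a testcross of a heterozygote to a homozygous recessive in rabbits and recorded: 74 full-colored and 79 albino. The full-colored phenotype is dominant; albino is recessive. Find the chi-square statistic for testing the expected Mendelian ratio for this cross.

0.163

A testcross of a heterozygote (Aa × aa) gives a 1:1 phenotypic ratio.
Expected counts for N = 153 under a 1:1 ratio (total parts = 2):
  full-colored: 153 × 1/2 = 76.5
  albino: 153 × 1/2 = 76.5
χ² = Σ (O − E)² / E
  full-colored: (74 − 76.5)² / 76.5 = 0.0817
  albino: (79 − 76.5)² / 76.5 = 0.0817
χ² = 0.0817 + 0.0817 = 0.1634 ≈ 0.163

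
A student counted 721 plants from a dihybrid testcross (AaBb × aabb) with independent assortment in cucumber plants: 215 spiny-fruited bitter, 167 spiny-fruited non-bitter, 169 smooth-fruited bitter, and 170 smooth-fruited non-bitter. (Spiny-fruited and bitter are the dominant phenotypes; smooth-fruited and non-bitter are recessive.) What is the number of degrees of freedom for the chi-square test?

3

A dihybrid testcross with independent assortment gives a 1:1:1:1 ratio.
A goodness-of-fit test with 4 phenotype classes has df = 4 − 1 = 3.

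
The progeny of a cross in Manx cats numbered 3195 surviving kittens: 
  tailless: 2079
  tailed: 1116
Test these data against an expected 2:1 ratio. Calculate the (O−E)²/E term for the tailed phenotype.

Expected counts for N = 3195 under a 2:1 ratio (total parts = 3):
  tailless: 3195 × 2/3 = 2130
  tailed: 3195 × 1/3 = 1065
Contribution of tailed: (1116 − 1065)² / 1065 = 2.4423

2.442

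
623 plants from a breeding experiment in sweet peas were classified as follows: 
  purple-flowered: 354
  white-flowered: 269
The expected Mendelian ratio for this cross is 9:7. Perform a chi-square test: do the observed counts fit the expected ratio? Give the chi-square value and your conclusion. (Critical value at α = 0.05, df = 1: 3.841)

The 9:7 ratio has 16 parts, so with N = 623 the expected counts are:
  purple-flowered: 623 × 9/16 = 350.4375
  white-flowered: 623 × 7/16 = 272.5625
χ² = Σ (O − E)² / E
  purple-flowered: (354 − 350.4375)² / 350.4375 = 0.0362
  white-flowered: (269 − 272.5625)² / 272.5625 = 0.0466
χ² = 0.0362 + 0.0466 = 0.0828 ≈ 0.083
Degrees of freedom = 2 − 1 = 1; critical value at α = 0.05 is 3.841.
Since 0.083 < 3.841, we fail to reject the null hypothesis — the data are consistent with the 9:7 ratio.

0.083; consistent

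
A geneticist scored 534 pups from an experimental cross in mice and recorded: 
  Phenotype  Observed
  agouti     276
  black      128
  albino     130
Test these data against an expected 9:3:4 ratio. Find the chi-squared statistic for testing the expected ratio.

9.830

Total ratio parts = 16. Expected numbers out of 534:
  agouti: 534 × 9/16 = 300.375
  black: 534 × 3/16 = 100.125
  albino: 534 × 4/16 = 133.5
χ² = Σ (O − E)² / E
  agouti: (276 − 300.375)² / 300.375 = 1.9780
  black: (128 − 100.125)² / 100.125 = 7.7605
  albino: (130 − 133.5)² / 133.5 = 0.0918
χ² = 1.9780 + 7.7605 + 0.0918 = 9.8303 ≈ 9.830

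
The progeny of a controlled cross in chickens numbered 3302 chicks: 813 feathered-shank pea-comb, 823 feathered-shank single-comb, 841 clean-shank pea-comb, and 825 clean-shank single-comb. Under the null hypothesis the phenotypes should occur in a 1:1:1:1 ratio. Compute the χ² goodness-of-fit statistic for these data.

0.488

Under the 1:1:1:1 hypothesis (Σ ratio = 4, N = 3302):
  feathered-shank pea-comb: 3302 × 1/4 = 825.5
  feathered-shank single-comb: 3302 × 1/4 = 825.5
  clean-shank pea-comb: 3302 × 1/4 = 825.5
  clean-shank single-comb: 3302 × 1/4 = 825.5
χ² = Σ (O − E)² / E
  feathered-shank pea-comb: (813 − 825.5)² / 825.5 = 0.1893
  feathered-shank single-comb: (823 − 825.5)² / 825.5 = 0.0076
  clean-shank pea-comb: (841 − 825.5)² / 825.5 = 0.2910
  clean-shank single-comb: (825 − 825.5)² / 825.5 = 0.0003
χ² = 0.1893 + 0.0076 + 0.2910 + 0.0003 = 0.4882 ≈ 0.488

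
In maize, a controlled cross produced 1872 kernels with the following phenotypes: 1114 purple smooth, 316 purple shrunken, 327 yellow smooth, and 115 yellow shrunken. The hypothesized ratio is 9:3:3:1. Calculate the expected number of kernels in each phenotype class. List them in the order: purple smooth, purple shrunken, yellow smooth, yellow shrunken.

Under the 9:3:3:1 hypothesis (Σ ratio = 16, N = 1872):
  purple smooth: 1872 × 9/16 = 1053
  purple shrunken: 1872 × 3/16 = 351
  yellow smooth: 1872 × 3/16 = 351
  yellow shrunken: 1872 × 1/16 = 117

1053, 351, 351, 117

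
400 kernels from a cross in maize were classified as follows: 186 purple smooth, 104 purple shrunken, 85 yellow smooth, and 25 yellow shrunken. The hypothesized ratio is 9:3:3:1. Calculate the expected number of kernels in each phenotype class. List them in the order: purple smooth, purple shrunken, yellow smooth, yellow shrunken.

Under the 9:3:3:1 hypothesis (Σ ratio = 16, N = 400):
  purple smooth: 400 × 9/16 = 225
  purple shrunken: 400 × 3/16 = 75
  yellow smooth: 400 × 3/16 = 75
  yellow shrunken: 400 × 1/16 = 25

225, 75, 75, 25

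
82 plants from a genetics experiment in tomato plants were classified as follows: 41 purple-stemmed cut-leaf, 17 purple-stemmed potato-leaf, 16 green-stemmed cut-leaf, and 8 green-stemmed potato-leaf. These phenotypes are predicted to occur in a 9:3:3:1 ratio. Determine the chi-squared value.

Under the 9:3:3:1 hypothesis (Σ ratio = 16, N = 82):
  purple-stemmed cut-leaf: 82 × 9/16 = 46.125
  purple-stemmed potato-leaf: 82 × 3/16 = 15.375
  green-stemmed cut-leaf: 82 × 3/16 = 15.375
  green-stemmed potato-leaf: 82 × 1/16 = 5.125
χ² = Σ (O − E)² / E
  purple-stemmed cut-leaf: (41 − 46.125)² / 46.125 = 0.5694
  purple-stemmed potato-leaf: (17 − 15.375)² / 15.375 = 0.1717
  green-stemmed cut-leaf: (16 − 15.375)² / 15.375 = 0.0254
  green-stemmed potato-leaf: (8 − 5.125)² / 5.125 = 1.6128
χ² = 0.5694 + 0.1717 + 0.0254 + 1.6128 = 2.3793 ≈ 2.379

2.379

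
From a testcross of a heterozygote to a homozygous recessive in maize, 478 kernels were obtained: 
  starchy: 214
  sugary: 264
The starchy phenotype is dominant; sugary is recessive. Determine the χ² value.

A testcross of a heterozygote (Aa × aa) gives a 1:1 phenotypic ratio.
The 1:1 ratio has 2 parts, so with N = 478 the expected counts are:
  starchy: 478 × 1/2 = 239
  sugary: 478 × 1/2 = 239
χ² = Σ (O − E)² / E
  starchy: (214 − 239)² / 239 = 2.6151
  sugary: (264 − 239)² / 239 = 2.6151
χ² = 2.6151 + 2.6151 = 5.2302 ≈ 5.230

5.230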